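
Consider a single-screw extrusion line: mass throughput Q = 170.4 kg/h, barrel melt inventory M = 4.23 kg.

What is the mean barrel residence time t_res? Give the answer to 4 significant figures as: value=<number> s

value=89.37 s

Throughput in SI: Q_s = 170.4 kg/h ÷ 3600 s/h = 0.0473333 kg/s
t_res = M / Q_s = 4.23 / 0.0473333 = 89.3662 s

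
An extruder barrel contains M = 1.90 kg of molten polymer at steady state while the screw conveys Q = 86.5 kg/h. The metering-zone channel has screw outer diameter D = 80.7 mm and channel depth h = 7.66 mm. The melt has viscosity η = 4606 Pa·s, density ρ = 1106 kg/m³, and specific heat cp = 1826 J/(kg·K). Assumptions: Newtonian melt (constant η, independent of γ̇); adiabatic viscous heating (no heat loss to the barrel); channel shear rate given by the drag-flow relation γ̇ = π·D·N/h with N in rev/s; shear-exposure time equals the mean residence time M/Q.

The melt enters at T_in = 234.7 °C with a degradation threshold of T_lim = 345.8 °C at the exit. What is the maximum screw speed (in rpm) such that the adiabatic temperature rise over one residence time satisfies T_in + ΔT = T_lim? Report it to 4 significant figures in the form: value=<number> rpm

value=44.99 rpm

Q_s = Q / 3600 = 86.5 / 3600 = 0.0240278 kg/s
Mean residence time: t_res = M/Q_s = 1.90 kg / 0.0240278 kg/s = 79.0751 s
Geometry in SI: D = 80.7 mm → 0.0807 m, h = 7.66 mm → 0.00766 m
ΔT_a = T_lim − T_in = 345.8 °C − 234.7 °C = 111.1 K
Invert ΔT = ηγ̇²t_res/(ρcp) for γ̇: γ̇_max² = ΔT_a ρ cp / (η t_res) = 111.1·1106·1826 / (4606·79.0751) = 616.036 s⁻²
Take the square root: γ̇_max = √(616.036) = 24.8201 s⁻¹
N_max = γ̇_max h / (πD) = 24.8201·0.00766/(π·0.0807) = 0.749909 rev/s → ×60 = 44.9945 rpm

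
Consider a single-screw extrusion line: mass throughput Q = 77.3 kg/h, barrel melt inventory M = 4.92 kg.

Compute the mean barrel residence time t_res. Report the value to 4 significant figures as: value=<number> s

value=229.1 s

Q_s = Q / 3600 = 77.3 / 3600 = 0.0214722 kg/s
t_res = M / Q_s = 4.92 ÷ 0.0214722 = 229.133 s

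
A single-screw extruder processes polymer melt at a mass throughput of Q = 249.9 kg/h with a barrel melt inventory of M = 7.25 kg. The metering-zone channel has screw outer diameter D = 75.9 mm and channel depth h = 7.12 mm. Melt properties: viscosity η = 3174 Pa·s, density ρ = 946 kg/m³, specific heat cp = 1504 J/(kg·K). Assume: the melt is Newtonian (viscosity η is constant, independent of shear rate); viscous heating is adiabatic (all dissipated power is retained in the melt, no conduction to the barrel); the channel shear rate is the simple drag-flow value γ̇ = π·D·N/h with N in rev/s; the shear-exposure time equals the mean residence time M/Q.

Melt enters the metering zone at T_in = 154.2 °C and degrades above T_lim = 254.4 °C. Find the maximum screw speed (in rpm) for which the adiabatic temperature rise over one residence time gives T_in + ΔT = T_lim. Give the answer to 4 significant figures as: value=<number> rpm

value=37.15 rpm

Convert throughput: Q = 249.9 kg/h = 249.9/3600 = 0.0694167 kg/s
t_res = M / Q_s = 7.25 ÷ 0.0694167 = 104.442 s
Geometry in SI: D = 75.9 mm → 0.0759 m, h = 7.12 mm → 0.00712 m
Allowable rise: ΔT_a = T_lim − T_in = 254.4 − 154.2 = 100.2 K
γ̇_max² = ΔT_a·ρ·cp/(η·t_res) = 100.2·946·1504/(3174·104.442) = 430.057 s⁻²
Take the square root: γ̇_max = √(430.057) = 20.7378 s⁻¹
Solve γ̇ = πDN/h for N: N_max = γ̇_max·h/(π·D) = 20.7378 × 0.00712 / (π × 0.0759) = 0.619229 rev/s = 37.1537 rpm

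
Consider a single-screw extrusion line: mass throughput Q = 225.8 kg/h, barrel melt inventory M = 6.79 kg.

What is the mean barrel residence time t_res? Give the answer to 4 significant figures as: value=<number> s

value=108.3 s

Throughput in SI: Q_s = 225.8 kg/h ÷ 3600 s/h = 0.0627222 kg/s
Mean residence time: t_res = M/Q_s = 6.79 kg / 0.0627222 kg/s = 108.255 s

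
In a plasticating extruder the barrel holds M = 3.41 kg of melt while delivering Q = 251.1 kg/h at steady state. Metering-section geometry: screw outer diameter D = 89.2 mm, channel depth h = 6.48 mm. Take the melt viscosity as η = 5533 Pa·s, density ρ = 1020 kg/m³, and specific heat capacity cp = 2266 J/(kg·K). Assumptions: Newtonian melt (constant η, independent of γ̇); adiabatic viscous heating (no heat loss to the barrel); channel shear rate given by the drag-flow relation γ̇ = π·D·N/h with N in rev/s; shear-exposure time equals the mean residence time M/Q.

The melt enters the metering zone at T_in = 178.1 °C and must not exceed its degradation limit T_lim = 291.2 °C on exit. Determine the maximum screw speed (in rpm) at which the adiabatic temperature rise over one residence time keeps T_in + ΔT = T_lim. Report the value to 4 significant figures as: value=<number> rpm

Convert throughput: Q = 251.1 kg/h = 251.1/3600 = 0.06975 kg/s
Mean residence time: t_res = M/Q_s = 3.41 kg / 0.06975 kg/s = 48.8889 s
D = 89.2 mm = 0.0892 m;  h = 6.48 mm = 0.00648 m
ΔT_a = T_lim − T_in = 291.2 °C − 178.1 °C = 113.1 K
γ̇_max² = ΔT_a·ρ·cp/(η·t_res) = 113.1·1020·2266/(5533·48.8889) = 966.389 s⁻²
Take the square root: γ̇_max = √(966.389) = 31.0868 s⁻¹
N_max = γ̇_max h / (πD) = 31.0868·0.00648/(π·0.0892) = 0.718847 rev/s → ×60 = 43.1308 rpm

value=43.13 rpm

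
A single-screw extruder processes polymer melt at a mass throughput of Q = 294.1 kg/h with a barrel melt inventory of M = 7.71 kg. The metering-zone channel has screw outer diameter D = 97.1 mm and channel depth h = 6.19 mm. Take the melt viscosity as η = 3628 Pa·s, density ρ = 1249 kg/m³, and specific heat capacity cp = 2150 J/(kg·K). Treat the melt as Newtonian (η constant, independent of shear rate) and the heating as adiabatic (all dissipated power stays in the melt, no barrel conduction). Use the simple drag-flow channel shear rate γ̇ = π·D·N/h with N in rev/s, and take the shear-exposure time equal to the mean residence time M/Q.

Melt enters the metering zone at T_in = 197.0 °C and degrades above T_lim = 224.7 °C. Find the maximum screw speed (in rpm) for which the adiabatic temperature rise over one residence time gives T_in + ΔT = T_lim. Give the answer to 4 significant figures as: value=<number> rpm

value=17.95 rpm

Convert throughput: Q = 294.1 kg/h = 294.1/3600 = 0.0816944 kg/s
t_res = M / Q_s = 7.71 ÷ 0.0816944 = 94.3761 s
Convert to metres: D = 0.0971 m, h = 0.00619 m
ΔT_a = T_lim − T_in = 224.7 − 197.0 = 27.7 K
γ̇_max² = ΔT_a·ρ·cp / (η·t_res) = [27.7 × 1249 × 2150] / [3628 × 94.3761] = 217.246 s⁻²
γ̇_max = √217.246 = 14.7393 s⁻¹
Solve γ̇ = πDN/h for N: N_max = γ̇_max·h/(π·D) = 14.7393 × 0.00619 / (π × 0.0971) = 0.299087 rev/s = 17.9452 rpm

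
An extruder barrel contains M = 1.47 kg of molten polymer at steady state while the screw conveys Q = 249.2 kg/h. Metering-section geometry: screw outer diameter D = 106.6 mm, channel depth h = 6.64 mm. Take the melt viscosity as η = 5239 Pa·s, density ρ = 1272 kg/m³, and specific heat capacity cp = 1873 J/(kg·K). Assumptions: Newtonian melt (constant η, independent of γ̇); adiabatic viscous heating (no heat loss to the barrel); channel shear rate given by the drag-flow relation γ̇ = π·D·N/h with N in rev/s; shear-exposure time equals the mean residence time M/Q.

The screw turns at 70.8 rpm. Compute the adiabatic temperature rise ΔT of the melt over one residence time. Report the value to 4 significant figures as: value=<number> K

value=165.4 K

Convert throughput: Q = 249.2 kg/h = 249.2/3600 = 0.0692222 kg/s
Mean residence time: t_res = M/Q_s = 1.47 kg / 0.0692222 kg/s = 21.236 s
Convert to SI: D = 0.1066 m, h = 0.00664 m, N = 70.8/60 = 1.18 rev/s
γ̇ = π·D·N / h = π · 0.1066 · 1.18 / 0.00664 = 59.5143 s⁻¹
ΔT = η·γ̇²·t_res/(ρ·cp) = [5239 × 59.5143² × 21.236] / [1272 × 1873] = 165.401 K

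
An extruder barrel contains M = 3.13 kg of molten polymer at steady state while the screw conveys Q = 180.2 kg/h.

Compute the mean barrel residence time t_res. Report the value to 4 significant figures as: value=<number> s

value=62.53 s

Throughput in SI: Q_s = 180.2 kg/h ÷ 3600 s/h = 0.0500556 kg/s
t_res = M / Q_s = 3.13 / 0.0500556 = 62.5305 s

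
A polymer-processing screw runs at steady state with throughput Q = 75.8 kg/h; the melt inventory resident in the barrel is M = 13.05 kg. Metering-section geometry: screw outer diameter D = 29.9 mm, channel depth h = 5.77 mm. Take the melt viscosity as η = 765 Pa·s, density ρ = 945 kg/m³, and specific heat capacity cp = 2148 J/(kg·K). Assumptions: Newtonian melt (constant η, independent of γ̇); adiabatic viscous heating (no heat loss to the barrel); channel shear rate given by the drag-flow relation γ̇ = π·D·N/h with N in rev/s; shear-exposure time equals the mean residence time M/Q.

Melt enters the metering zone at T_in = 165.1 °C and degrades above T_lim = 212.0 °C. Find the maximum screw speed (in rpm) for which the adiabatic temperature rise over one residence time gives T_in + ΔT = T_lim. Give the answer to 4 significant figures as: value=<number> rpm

Convert throughput: Q = 75.8 kg/h = 75.8/3600 = 0.0210556 kg/s
t_res = M / Q_s = 13.05 ÷ 0.0210556 = 619.789 s
D = 29.9 mm = 0.0299 m;  h = 5.77 mm = 0.00577 m
Allowable rise: ΔT_a = T_lim − T_in = 212.0 − 165.1 = 46.9 K
γ̇_max² = ΔT_a·ρ·cp / (η·t_res) = [46.9 × 945 × 2148] / [765 × 619.789] = 200.786 s⁻²
γ̇_max = sqrt(200.786) = 14.1699 s⁻¹
N_max = γ̇_max·h / (π·D) = 14.1699 · 0.00577 / (π · 0.0299) = 0.870405 rev/s = 52.2243 rpm

value=52.22 rpm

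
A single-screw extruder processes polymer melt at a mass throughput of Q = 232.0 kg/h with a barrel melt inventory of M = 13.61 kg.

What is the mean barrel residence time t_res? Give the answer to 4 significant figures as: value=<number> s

value=211.2 s

Convert throughput: Q = 232.0 kg/h = 232.0/3600 = 0.0644444 kg/s
t_res = M / Q_s = 13.61 ÷ 0.0644444 = 211.19 s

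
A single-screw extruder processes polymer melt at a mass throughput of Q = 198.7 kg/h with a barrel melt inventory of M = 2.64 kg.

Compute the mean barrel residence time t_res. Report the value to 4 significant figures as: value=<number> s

Convert throughput: Q = 198.7 kg/h = 198.7/3600 = 0.0551944 kg/s
t_res = M / Q_s = 2.64 ÷ 0.0551944 = 47.8309 s

value=47.83 s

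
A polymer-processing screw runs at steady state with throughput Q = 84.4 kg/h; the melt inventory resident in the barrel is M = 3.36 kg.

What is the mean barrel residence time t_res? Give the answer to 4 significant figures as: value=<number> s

Throughput in SI: Q_s = 84.4 kg/h ÷ 3600 s/h = 0.0234444 kg/s
t_res = M / Q_s = 3.36 ÷ 0.0234444 = 143.318 s

value=143.3 s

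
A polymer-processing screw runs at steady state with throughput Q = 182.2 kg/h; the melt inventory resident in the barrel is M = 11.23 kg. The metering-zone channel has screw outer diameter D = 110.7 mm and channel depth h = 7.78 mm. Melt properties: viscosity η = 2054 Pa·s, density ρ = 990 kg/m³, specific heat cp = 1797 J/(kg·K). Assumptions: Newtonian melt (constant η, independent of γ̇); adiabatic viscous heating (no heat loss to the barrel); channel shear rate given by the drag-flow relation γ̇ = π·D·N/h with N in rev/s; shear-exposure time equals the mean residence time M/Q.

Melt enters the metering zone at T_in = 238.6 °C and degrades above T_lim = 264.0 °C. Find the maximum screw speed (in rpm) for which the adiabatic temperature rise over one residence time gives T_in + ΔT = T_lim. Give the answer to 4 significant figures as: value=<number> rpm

value=13.37 rpm

Convert throughput: Q = 182.2 kg/h = 182.2/3600 = 0.0506111 kg/s
t_res = M / Q_s = 11.23 / 0.0506111 = 221.888 s
D = 110.7 mm = 0.1107 m;  h = 7.78 mm = 0.00778 m
ΔT_a = T_lim − T_in = 264.0 °C − 238.6 °C = 25.4 K
γ̇_max² = ΔT_a·ρ·cp/(η·t_res) = 25.4·990·1797/(2054·221.888) = 99.1477 s⁻²
Take the square root: γ̇_max = √(99.1477) = 9.95729 s⁻¹
N_max = γ̇_max·h / (π·D) = 9.95729 · 0.00778 / (π · 0.1107) = 0.222753 rev/s = 13.3652 rpm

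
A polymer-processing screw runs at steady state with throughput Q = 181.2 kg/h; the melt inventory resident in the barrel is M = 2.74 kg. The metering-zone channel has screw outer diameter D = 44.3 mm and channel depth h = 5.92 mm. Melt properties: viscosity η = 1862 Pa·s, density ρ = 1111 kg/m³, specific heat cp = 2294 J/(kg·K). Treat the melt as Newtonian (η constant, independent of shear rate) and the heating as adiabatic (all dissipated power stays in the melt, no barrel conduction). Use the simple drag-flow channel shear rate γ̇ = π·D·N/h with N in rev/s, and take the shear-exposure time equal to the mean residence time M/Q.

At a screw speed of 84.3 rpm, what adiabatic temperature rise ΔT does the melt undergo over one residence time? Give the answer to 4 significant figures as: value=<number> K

value=43.39 K

Q_s = Q / 3600 = 181.2 / 3600 = 0.0503333 kg/s
t_res = M / Q_s = 2.74 / 0.0503333 = 54.4371 s
Geometry in metres: D = 44.3 mm → 0.0443 m, h = 5.92 mm → 0.00592 m; screw speed N = 84.3 rpm = 1.405 rev/s
Shear rate: γ̇ = πDN/h = π·0.0443·1.405/0.00592 = 33.03 s⁻¹
ΔT = η·γ̇²·t_res/(ρ·cp) = [1862 × 33.03² × 54.4371] / [1111 × 2294] = 43.3894 K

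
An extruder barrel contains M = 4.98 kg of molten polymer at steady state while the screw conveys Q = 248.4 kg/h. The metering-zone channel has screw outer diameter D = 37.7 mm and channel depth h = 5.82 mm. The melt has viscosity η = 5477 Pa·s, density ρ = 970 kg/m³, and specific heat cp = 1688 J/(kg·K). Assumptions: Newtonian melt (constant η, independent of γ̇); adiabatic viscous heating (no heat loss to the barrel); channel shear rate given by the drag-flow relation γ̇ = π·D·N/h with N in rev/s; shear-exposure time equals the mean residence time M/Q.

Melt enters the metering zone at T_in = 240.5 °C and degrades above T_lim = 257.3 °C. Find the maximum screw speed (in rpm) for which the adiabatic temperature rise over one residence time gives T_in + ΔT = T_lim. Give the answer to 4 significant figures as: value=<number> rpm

Throughput in SI: Q_s = 248.4 kg/h ÷ 3600 s/h = 0.069 kg/s
Mean residence time: t_res = M/Q_s = 4.98 kg / 0.069 kg/s = 72.1739 s
Geometry in SI: D = 37.7 mm → 0.0377 m, h = 5.82 mm → 0.00582 m
ΔT_a = T_lim − T_in = 257.3 − 240.5 = 16.8 K
γ̇_max² = ΔT_a·ρ·cp / (η·t_res) = [16.8 × 970 × 1688] / [5477 × 72.1739] = 69.5874 s⁻²
γ̇_max = sqrt(69.5874) = 8.3419 s⁻¹
N_max = γ̇_max h / (πD) = 8.3419·0.00582/(π·0.0377) = 0.409918 rev/s → ×60 = 24.5951 rpm

value=24.60 rpm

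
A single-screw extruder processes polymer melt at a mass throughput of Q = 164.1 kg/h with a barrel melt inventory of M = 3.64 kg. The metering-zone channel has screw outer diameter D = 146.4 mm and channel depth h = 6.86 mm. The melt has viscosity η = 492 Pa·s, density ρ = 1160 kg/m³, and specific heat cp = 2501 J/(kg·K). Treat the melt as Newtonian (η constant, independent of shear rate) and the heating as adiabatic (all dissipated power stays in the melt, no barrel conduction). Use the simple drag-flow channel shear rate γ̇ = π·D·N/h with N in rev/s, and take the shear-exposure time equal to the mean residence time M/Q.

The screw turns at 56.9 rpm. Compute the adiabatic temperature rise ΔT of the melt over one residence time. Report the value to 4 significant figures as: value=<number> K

Q_s = Q / 3600 = 164.1 / 3600 = 0.0455833 kg/s
Mean residence time: t_res = M/Q_s = 3.64 kg / 0.0455833 kg/s = 79.8537 s
Geometry in metres: D = 146.4 mm → 0.1464 m, h = 6.86 mm → 0.00686 m; screw speed N = 56.9 rpm = 0.948333 rev/s
γ̇ = π·D·N / h = π · 0.1464 · 0.948333 / 0.00686 = 63.5811 s⁻¹
Adiabatic rise: ΔT = η γ̇² t_res / (ρ cp) = 492·(63.5811)²·79.8537 / (1160·2501) = 54.745 K

value=54.74 K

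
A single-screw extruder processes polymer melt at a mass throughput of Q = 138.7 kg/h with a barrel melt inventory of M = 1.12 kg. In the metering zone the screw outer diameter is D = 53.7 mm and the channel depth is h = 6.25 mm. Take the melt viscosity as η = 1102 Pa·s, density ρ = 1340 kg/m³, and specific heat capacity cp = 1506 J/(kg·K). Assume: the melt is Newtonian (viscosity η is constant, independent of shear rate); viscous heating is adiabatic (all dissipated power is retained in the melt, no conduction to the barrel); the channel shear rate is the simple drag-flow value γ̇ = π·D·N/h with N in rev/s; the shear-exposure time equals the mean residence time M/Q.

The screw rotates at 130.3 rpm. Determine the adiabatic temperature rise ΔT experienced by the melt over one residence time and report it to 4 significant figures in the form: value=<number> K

Q_s = Q / 3600 = 138.7 / 3600 = 0.0385278 kg/s
t_res = M / Q_s = 1.12 / 0.0385278 = 29.0699 s
Geometry in metres: D = 53.7 mm → 0.0537 m, h = 6.25 mm → 0.00625 m; screw speed N = 130.3 rpm = 2.17167 rev/s
γ̇ = π D N / h = (π)(0.0537)(2.17167) / 0.00625 = 58.6189 s⁻¹
Adiabatic rise: ΔT = η γ̇² t_res / (ρ cp) = 1102·(58.6189)²·29.0699 / (1340·1506) = 54.547 K

value=54.55 K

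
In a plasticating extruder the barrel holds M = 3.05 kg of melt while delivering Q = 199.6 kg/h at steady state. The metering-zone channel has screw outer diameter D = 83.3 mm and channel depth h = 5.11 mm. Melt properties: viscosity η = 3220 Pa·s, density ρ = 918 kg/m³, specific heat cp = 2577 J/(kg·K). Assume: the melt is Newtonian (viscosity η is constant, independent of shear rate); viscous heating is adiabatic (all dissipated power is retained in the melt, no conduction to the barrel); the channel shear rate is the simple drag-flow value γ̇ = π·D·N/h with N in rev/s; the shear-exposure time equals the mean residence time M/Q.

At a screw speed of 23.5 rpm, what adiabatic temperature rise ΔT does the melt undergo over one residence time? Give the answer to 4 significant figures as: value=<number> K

value=30.12 K

Convert throughput: Q = 199.6 kg/h = 199.6/3600 = 0.0554444 kg/s
Mean residence time: t_res = M/Q_s = 3.05 kg / 0.0554444 kg/s = 55.01 s
Geometry in metres: D = 83.3 mm → 0.0833 m, h = 5.11 mm → 0.00511 m; screw speed N = 23.5 rpm = 0.391667 rev/s
Shear rate: γ̇ = πDN/h = π·0.0833·0.391667/0.00511 = 20.0581 s⁻¹
Adiabatic rise: ΔT = η γ̇² t_res / (ρ cp) = 3220·(20.0581)²·55.01 / (918·2577) = 30.1246 K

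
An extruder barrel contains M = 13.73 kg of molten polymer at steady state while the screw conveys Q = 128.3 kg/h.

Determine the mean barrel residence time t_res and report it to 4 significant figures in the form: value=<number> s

value=385.3 s

Q_s = Q / 3600 = 128.3 / 3600 = 0.0356389 kg/s
Mean residence time: t_res = M/Q_s = 13.73 kg / 0.0356389 kg/s = 385.253 s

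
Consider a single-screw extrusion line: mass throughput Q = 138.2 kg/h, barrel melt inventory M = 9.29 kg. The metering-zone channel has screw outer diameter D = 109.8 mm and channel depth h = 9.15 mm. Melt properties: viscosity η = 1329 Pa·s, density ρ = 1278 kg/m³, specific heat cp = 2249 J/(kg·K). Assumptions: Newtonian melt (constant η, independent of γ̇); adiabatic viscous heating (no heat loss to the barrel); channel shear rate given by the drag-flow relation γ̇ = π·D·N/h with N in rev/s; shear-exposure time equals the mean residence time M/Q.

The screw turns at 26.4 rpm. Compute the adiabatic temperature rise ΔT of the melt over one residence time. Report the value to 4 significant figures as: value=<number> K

value=30.79 K

Throughput in SI: Q_s = 138.2 kg/h ÷ 3600 s/h = 0.0383889 kg/s
Mean residence time: t_res = M/Q_s = 9.29 kg / 0.0383889 kg/s = 241.997 s
D = 109.8 mm = 0.1098 m;  h = 9.15 mm = 0.00915 m;  N = 26.4 rpm / 60 = 0.44 rev/s
γ̇ = π·D·N / h = π · 0.1098 · 0.44 / 0.00915 = 16.5876 s⁻¹
Adiabatic rise: ΔT = η γ̇² t_res / (ρ cp) = 1329·(16.5876)²·241.997 / (1278·2249) = 30.7881 K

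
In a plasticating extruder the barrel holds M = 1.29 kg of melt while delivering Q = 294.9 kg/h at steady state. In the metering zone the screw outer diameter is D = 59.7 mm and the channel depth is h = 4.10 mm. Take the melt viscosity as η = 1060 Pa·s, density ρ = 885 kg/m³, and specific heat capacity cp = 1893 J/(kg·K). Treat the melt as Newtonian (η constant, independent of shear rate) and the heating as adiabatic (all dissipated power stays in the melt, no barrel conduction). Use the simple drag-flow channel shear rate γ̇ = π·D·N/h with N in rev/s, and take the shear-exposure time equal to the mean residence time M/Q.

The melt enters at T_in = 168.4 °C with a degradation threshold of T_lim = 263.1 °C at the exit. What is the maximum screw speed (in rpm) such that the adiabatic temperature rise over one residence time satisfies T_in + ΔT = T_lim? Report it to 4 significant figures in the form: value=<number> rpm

value=127.9 rpm

Convert throughput: Q = 294.9 kg/h = 294.9/3600 = 0.0819167 kg/s
t_res = M / Q_s = 1.29 / 0.0819167 = 15.7477 s
Geometry in SI: D = 59.7 mm → 0.0597 m, h = 4.10 mm → 0.0041 m
Allowable rise: ΔT_a = T_lim − T_in = 263.1 − 168.4 = 94.7 K
γ̇_max² = ΔT_a·ρ·cp / (η·t_res) = [94.7 × 885 × 1893] / [1060 × 15.7477] = 9504.31 s⁻²
γ̇_max = sqrt(9504.31) = 97.49 s⁻¹
N_max = γ̇_max h / (πD) = 97.49·0.0041/(π·0.0597) = 2.13118 rev/s → ×60 = 127.871 rpm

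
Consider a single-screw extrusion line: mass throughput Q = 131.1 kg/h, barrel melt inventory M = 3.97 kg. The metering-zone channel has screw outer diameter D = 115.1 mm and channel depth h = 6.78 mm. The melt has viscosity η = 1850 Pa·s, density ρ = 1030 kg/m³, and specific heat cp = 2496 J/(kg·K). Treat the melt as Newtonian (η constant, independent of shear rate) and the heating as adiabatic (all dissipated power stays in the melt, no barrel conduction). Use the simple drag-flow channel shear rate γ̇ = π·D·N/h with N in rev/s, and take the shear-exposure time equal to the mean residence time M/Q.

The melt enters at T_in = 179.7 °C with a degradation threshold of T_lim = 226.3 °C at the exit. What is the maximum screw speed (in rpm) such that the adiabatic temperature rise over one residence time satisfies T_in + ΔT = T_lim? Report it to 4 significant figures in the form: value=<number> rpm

Convert throughput: Q = 131.1 kg/h = 131.1/3600 = 0.0364167 kg/s
t_res = M / Q_s = 3.97 ÷ 0.0364167 = 109.016 s
Geometry in SI: D = 115.1 mm → 0.1151 m, h = 6.78 mm → 0.00678 m
Allowable rise: ΔT_a = T_lim − T_in = 226.3 − 179.7 = 46.6 K
γ̇_max² = ΔT_a·ρ·cp/(η·t_res) = 46.6·1030·2496/(1850·109.016) = 594.026 s⁻²
γ̇_max = √594.026 = 24.3727 s⁻¹
Solve γ̇ = πDN/h for N: N_max = γ̇_max·h/(π·D) = 24.3727 × 0.00678 / (π × 0.1151) = 0.456991 rev/s = 27.4194 rpm

value=27.42 rpm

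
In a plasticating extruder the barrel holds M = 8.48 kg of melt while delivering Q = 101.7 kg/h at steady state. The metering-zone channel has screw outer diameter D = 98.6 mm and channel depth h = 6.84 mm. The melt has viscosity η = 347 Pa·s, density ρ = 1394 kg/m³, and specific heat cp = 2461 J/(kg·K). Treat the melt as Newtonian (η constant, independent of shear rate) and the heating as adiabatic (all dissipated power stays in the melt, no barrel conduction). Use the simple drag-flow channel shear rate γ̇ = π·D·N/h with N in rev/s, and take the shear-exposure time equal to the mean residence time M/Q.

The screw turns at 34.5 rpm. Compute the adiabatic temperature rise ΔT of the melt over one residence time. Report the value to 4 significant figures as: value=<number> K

value=20.59 K

Throughput in SI: Q_s = 101.7 kg/h ÷ 3600 s/h = 0.02825 kg/s
t_res = M / Q_s = 8.48 / 0.02825 = 300.177 s
D = 98.6 mm = 0.0986 m;  h = 6.84 mm = 0.00684 m;  N = 34.5 rpm / 60 = 0.575 rev/s
γ̇ = π D N / h = (π)(0.0986)(0.575) / 0.00684 = 26.0399 s⁻¹
ΔT = η·γ̇²·t_res/(ρ·cp) = [347 × 26.0399² × 300.177] / [1394 × 2461] = 20.5878 K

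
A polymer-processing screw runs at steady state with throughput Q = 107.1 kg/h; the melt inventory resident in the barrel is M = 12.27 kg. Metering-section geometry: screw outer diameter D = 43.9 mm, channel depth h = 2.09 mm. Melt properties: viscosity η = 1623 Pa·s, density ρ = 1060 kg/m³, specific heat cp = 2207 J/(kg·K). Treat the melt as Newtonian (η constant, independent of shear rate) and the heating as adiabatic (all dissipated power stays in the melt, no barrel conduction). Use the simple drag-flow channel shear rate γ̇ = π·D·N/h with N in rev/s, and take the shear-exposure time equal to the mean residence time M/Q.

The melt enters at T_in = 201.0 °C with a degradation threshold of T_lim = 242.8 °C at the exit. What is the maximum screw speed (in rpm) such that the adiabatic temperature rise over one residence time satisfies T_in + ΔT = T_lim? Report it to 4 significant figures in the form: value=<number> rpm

value=10.99 rpm

Q_s = Q / 3600 = 107.1 / 3600 = 0.02975 kg/s
t_res = M / Q_s = 12.27 ÷ 0.02975 = 412.437 s
Geometry in SI: D = 43.9 mm → 0.0439 m, h = 2.09 mm → 0.00209 m
ΔT_a = T_lim − T_in = 242.8 °C − 201.0 °C = 41.8 K
γ̇_max² = ΔT_a·ρ·cp / (η·t_res) = [41.8 × 1060 × 2207] / [1623 × 412.437] = 146.086 s⁻²
γ̇_max = √146.086 = 12.0866 s⁻¹
Solve γ̇ = πDN/h for N: N_max = γ̇_max·h/(π·D) = 12.0866 × 0.00209 / (π × 0.0439) = 0.183162 rev/s = 10.9897 rpm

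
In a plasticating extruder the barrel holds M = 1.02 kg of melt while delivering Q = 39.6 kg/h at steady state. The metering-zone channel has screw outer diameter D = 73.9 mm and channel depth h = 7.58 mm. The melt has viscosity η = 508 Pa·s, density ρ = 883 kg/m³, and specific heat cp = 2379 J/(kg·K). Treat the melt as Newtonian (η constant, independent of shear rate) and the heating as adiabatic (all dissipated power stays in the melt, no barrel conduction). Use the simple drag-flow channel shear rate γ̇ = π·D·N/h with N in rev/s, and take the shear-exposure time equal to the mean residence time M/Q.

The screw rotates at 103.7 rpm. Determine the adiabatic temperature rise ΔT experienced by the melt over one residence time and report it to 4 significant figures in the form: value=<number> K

Throughput in SI: Q_s = 39.6 kg/h ÷ 3600 s/h = 0.011 kg/s
t_res = M / Q_s = 1.02 / 0.011 = 92.7273 s
Convert to SI: D = 0.0739 m, h = 0.00758 m, N = 103.7/60 = 1.72833 rev/s
Shear rate: γ̇ = πDN/h = π·0.0739·1.72833/0.00758 = 52.9362 s⁻¹
ΔT = η·γ̇²·t_res/(ρ·cp) = [508 × 52.9362² × 92.7273] / [883 × 2379] = 62.8378 K

value=62.84 K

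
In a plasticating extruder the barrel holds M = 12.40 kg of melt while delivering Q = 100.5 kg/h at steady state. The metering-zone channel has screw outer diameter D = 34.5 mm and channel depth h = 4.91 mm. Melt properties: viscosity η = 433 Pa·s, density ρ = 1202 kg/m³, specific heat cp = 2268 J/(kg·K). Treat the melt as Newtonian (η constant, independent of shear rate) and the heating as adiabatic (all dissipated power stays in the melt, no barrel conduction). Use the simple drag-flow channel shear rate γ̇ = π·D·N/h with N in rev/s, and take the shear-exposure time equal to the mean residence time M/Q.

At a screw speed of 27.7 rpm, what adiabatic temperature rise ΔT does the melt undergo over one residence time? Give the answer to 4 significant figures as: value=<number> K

Convert throughput: Q = 100.5 kg/h = 100.5/3600 = 0.0279167 kg/s
t_res = M / Q_s = 12.40 ÷ 0.0279167 = 444.179 s
D = 34.5 mm = 0.0345 m;  h = 4.91 mm = 0.00491 m;  N = 27.7 rpm / 60 = 0.461667 rev/s
γ̇ = π D N / h = (π)(0.0345)(0.461667) / 0.00491 = 10.191 s⁻¹
Adiabatic rise: ΔT = η γ̇² t_res / (ρ cp) = 433·(10.191)²·444.179 / (1202·2268) = 7.32707 K

value=7.327 K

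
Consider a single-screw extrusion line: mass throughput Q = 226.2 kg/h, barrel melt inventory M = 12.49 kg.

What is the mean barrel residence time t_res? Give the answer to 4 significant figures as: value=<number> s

Q_s = Q / 3600 = 226.2 / 3600 = 0.0628333 kg/s
t_res = M / Q_s = 12.49 ÷ 0.0628333 = 198.78 s

value=198.8 s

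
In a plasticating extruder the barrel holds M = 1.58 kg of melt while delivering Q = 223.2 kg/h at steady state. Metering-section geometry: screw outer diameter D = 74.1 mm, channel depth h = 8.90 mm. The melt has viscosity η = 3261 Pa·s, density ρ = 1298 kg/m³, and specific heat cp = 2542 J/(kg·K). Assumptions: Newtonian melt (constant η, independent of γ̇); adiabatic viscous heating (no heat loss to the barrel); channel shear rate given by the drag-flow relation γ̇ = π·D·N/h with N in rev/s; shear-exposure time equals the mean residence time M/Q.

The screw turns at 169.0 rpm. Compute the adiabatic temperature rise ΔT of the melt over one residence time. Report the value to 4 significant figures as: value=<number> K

Throughput in SI: Q_s = 223.2 kg/h ÷ 3600 s/h = 0.062 kg/s
t_res = M / Q_s = 1.58 ÷ 0.062 = 25.4839 s
D = 74.1 mm = 0.0741 m;  h = 8.90 mm = 0.0089 m;  N = 169.0 rpm / 60 = 2.81667 rev/s
γ̇ = π D N / h = (π)(0.0741)(2.81667) / 0.0089 = 73.6739 s⁻¹
ΔT = η·γ̇²·t_res/(ρ·cp) = [3261 × 73.6739² × 25.4839] / [1298 × 2542] = 136.708 K

value=136.7 K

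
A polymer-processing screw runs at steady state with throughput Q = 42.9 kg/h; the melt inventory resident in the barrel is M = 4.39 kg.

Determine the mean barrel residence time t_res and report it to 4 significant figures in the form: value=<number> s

value=368.4 s

Throughput in SI: Q_s = 42.9 kg/h ÷ 3600 s/h = 0.0119167 kg/s
t_res = M / Q_s = 4.39 / 0.0119167 = 368.392 s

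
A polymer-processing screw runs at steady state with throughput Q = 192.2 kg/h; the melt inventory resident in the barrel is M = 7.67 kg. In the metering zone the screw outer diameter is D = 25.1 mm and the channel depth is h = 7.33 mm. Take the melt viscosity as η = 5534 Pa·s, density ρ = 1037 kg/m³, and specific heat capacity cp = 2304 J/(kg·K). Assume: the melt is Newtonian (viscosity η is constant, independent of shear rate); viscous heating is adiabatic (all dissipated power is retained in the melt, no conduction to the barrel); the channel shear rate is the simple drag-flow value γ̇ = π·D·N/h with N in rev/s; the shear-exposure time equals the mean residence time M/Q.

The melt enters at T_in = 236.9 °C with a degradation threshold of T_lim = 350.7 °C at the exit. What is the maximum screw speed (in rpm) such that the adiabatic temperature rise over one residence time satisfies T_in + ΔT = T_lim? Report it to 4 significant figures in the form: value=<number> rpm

Throughput in SI: Q_s = 192.2 kg/h ÷ 3600 s/h = 0.0533889 kg/s
t_res = M / Q_s = 7.67 ÷ 0.0533889 = 143.663 s
D = 25.1 mm = 0.0251 m;  h = 7.33 mm = 0.00733 m
Allowable rise: ΔT_a = T_lim − T_in = 350.7 − 236.9 = 113.8 K
Invert ΔT = ηγ̇²t_res/(ρcp) for γ̇: γ̇_max² = ΔT_a ρ cp / (η t_res) = 113.8·1037·2304 / (5534·143.663) = 341.995 s⁻²
Take the square root: γ̇_max = √(341.995) = 18.4931 s⁻¹
N_max = γ̇_max h / (πD) = 18.4931·0.00733/(π·0.0251) = 1.71906 rev/s → ×60 = 103.143 rpm

value=103.1 rpm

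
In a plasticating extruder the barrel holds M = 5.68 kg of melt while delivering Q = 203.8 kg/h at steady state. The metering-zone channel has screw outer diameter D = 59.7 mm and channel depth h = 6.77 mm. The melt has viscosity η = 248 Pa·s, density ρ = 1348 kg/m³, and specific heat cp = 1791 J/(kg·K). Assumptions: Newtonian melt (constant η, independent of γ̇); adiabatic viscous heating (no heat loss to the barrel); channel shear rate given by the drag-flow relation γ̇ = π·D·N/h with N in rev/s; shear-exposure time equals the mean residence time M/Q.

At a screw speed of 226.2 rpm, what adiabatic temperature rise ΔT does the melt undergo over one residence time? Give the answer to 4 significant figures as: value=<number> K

Convert throughput: Q = 203.8 kg/h = 203.8/3600 = 0.0566111 kg/s
t_res = M / Q_s = 5.68 ÷ 0.0566111 = 100.334 s
Geometry in metres: D = 59.7 mm → 0.0597 m, h = 6.77 mm → 0.00677 m; screw speed N = 226.2 rpm = 3.77 rev/s
γ̇ = π·D·N / h = π · 0.0597 · 3.77 / 0.00677 = 104.442 s⁻¹
ΔT = η·γ̇²·t_res/(ρ·cp) = [248 × 104.442² × 100.334] / [1348 × 1791] = 112.426 K

value=112.4 K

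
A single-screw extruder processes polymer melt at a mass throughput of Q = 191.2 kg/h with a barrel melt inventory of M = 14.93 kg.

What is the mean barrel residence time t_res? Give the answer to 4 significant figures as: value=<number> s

value=281.1 s

Convert throughput: Q = 191.2 kg/h = 191.2/3600 = 0.0531111 kg/s
Mean residence time: t_res = M/Q_s = 14.93 kg / 0.0531111 kg/s = 281.109 s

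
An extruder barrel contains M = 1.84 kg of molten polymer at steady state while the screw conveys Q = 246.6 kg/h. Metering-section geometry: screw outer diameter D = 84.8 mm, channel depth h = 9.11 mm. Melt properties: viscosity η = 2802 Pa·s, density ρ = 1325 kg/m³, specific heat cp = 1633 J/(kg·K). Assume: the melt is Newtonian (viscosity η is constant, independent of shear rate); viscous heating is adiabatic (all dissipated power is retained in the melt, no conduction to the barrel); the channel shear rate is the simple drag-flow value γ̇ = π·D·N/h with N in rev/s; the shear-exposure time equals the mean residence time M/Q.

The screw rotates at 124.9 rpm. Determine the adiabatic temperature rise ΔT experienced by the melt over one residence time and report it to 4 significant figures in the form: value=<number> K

value=128.9 K

Convert throughput: Q = 246.6 kg/h = 246.6/3600 = 0.0685 kg/s
t_res = M / Q_s = 1.84 ÷ 0.0685 = 26.8613 s
Geometry in metres: D = 84.8 mm → 0.0848 m, h = 9.11 mm → 0.00911 m; screw speed N = 124.9 rpm = 2.08167 rev/s
γ̇ = π·D·N / h = π · 0.0848 · 2.08167 / 0.00911 = 60.8749 s⁻¹
ΔT = η·γ̇²·t_res / (ρ·cp) = 2802 · (60.8749)² · 26.8613 / (1325 · 1633) = 128.905 K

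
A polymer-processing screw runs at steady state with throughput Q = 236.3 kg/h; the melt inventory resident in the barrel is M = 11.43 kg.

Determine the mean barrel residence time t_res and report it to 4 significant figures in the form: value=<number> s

value=174.1 s

Convert throughput: Q = 236.3 kg/h = 236.3/3600 = 0.0656389 kg/s
t_res = M / Q_s = 11.43 ÷ 0.0656389 = 174.135 s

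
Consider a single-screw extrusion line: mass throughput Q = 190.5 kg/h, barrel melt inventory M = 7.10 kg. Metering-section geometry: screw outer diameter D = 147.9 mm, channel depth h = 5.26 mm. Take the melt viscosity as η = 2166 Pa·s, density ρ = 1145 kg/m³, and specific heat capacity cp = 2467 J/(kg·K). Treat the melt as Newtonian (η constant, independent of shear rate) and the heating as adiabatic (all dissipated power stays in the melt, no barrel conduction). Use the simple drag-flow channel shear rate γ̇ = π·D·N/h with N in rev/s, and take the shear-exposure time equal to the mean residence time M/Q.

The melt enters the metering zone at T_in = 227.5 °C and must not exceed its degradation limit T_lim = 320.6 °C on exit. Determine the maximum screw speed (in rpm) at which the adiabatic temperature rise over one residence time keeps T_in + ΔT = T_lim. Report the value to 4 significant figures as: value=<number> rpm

Q_s = Q / 3600 = 190.5 / 3600 = 0.0529167 kg/s
t_res = M / Q_s = 7.10 / 0.0529167 = 134.173 s
D = 147.9 mm = 0.1479 m;  h = 5.26 mm = 0.00526 m
ΔT_a = T_lim − T_in = 320.6 − 227.5 = 93.1 K
Invert ΔT = ηγ̇²t_res/(ρcp) for γ̇: γ̇_max² = ΔT_a ρ cp / (η t_res) = 93.1·1145·2467 / (2166·134.173) = 904.899 s⁻²
γ̇_max = sqrt(904.899) = 30.0815 s⁻¹
N_max = γ̇_max·h / (π·D) = 30.0815 · 0.00526 / (π · 0.1479) = 0.34054 rev/s = 20.4324 rpm

value=20.43 rpm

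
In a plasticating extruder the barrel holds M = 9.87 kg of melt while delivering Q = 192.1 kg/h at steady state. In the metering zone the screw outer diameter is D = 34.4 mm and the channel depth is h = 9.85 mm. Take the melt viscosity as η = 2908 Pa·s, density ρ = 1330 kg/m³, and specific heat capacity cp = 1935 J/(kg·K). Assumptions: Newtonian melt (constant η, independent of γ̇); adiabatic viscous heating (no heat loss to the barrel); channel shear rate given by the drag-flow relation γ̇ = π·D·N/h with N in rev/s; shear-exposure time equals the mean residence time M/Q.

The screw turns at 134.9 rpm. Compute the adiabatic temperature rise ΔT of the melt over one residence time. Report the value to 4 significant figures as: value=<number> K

Throughput in SI: Q_s = 192.1 kg/h ÷ 3600 s/h = 0.0533611 kg/s
Mean residence time: t_res = M/Q_s = 9.87 kg / 0.0533611 kg/s = 184.966 s
Geometry in metres: D = 34.4 mm → 0.0344 m, h = 9.85 mm → 0.00985 m; screw speed N = 134.9 rpm = 2.24833 rev/s
γ̇ = π D N / h = (π)(0.0344)(2.24833) / 0.00985 = 24.6679 s⁻¹
ΔT = η·γ̇²·t_res / (ρ·cp) = 2908 · (24.6679)² · 184.966 / (1330 · 1935) = 127.18 K

value=127.2 K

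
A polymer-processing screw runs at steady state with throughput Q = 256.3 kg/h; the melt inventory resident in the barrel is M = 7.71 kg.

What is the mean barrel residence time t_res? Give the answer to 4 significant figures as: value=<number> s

value=108.3 s

Q_s = Q / 3600 = 256.3 / 3600 = 0.0711944 kg/s
Mean residence time: t_res = M/Q_s = 7.71 kg / 0.0711944 kg/s = 108.295 s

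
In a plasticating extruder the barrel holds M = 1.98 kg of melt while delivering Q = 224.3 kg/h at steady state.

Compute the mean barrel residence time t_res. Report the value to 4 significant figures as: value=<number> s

Convert throughput: Q = 224.3 kg/h = 224.3/3600 = 0.0623056 kg/s
t_res = M / Q_s = 1.98 / 0.0623056 = 31.7789 s

value=31.78 s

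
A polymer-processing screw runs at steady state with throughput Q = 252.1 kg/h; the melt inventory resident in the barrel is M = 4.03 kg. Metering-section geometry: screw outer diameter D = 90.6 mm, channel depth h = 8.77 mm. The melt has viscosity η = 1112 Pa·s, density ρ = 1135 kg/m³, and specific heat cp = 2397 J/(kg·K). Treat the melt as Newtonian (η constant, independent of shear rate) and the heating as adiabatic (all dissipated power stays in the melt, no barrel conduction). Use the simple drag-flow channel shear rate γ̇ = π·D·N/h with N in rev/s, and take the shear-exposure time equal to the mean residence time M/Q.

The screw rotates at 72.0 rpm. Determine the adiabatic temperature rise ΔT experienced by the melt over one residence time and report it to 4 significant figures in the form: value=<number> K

Throughput in SI: Q_s = 252.1 kg/h ÷ 3600 s/h = 0.0700278 kg/s
t_res = M / Q_s = 4.03 / 0.0700278 = 57.5486 s
Convert to SI: D = 0.0906 m, h = 0.00877 m, N = 72.0/60 = 1.2 rev/s
Shear rate: γ̇ = πDN/h = π·0.0906·1.2/0.00877 = 38.9457 s⁻¹
Adiabatic rise: ΔT = η γ̇² t_res / (ρ cp) = 1112·(38.9457)²·57.5486 / (1135·2397) = 35.6776 K

value=35.68 K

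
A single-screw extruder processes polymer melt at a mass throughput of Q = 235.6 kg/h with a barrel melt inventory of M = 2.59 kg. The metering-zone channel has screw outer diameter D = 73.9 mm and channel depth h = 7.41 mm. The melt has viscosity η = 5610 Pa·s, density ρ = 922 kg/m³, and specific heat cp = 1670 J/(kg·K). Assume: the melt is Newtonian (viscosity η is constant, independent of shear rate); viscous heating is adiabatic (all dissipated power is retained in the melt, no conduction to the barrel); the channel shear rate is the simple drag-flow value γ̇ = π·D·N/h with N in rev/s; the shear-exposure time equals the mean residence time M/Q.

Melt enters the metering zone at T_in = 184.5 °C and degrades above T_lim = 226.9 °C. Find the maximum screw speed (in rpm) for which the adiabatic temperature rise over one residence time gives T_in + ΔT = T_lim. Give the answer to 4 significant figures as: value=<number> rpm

value=32.84 rpm

Throughput in SI: Q_s = 235.6 kg/h ÷ 3600 s/h = 0.0654444 kg/s
t_res = M / Q_s = 2.59 ÷ 0.0654444 = 39.5756 s
D = 73.9 mm = 0.0739 m;  h = 7.41 mm = 0.00741 m
Allowable rise: ΔT_a = T_lim − T_in = 226.9 − 184.5 = 42.4 K
γ̇_max² = ΔT_a·ρ·cp / (η·t_res) = [42.4 × 922 × 1670] / [5610 × 39.5756] = 294.052 s⁻²
γ̇_max = √294.052 = 17.1479 s⁻¹
N_max = γ̇_max·h / (π·D) = 17.1479 · 0.00741 / (π · 0.0739) = 0.547313 rev/s = 32.8388 rpm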